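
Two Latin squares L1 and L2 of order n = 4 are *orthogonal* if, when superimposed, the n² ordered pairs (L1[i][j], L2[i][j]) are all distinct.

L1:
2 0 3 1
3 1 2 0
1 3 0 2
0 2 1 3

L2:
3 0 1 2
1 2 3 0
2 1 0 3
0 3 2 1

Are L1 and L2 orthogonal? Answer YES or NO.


Form the n² = 16 superimposed pairs (L1[i][j], L2[i][j]), row by row (rows and columns indexed from 0):
row 0: (2,3) (0,0) (3,1) (1,2)
row 1: (3,1) (1,2) (2,3) (0,0)
row 2: (1,2) (3,1) (0,0) (2,3)
row 3: (0,0) (2,3) (1,2) (3,1)
Orthogonality requires all 16 pairs distinct.
But the pair (3,1) repeats: cell (0,2) has L1 = 3, L2 = 1, and cell (1,0) has L1 = 3, L2 = 1.
A repeated pair means some other pair never occurs (only 4 distinct pairs out of 16), so the squares are not orthogonal.
Conclusion: NO.

NO


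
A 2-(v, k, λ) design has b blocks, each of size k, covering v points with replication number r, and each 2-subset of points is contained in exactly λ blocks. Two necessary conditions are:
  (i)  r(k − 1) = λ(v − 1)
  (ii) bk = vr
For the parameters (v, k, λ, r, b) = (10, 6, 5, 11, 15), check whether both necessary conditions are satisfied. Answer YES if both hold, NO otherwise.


Condition (i): r(k − 1) = 11·5 = 55; λ(v − 1) = 5·9 = 45. Match? NO.
Condition (ii): bk = 15·6 = 90; vr = 10·11 = 110. Match? NO.
Both conditions hold? NO.

NO


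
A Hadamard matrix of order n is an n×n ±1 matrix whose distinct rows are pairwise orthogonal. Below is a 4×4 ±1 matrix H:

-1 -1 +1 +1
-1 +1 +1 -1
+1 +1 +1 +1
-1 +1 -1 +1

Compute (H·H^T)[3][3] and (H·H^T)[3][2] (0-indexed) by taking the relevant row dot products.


Row 2 of H: [1, 1, 1, 1].
Row 3 of H: [-1, 1, -1, 1].
(H·H^T)[3][3] = Σ_j H[3][j]·H[3][j] = (-1)² + (1)² + (-1)² + (1)² = 1 + 1 + 1 + 1 = 4.
(H·H^T)[3][2] = Σ_j H[3][j]·H[2][j] = (-1)·(1) + (1)·(1) + (-1)·(1) + (1)·(1) = -1 + 1 + -1 + 1 = 0.
So rows 3 and 2 are orthogonal; the diagonal entry equals n = 4.

(3,3) entry = 4; (3,2) entry = 0.


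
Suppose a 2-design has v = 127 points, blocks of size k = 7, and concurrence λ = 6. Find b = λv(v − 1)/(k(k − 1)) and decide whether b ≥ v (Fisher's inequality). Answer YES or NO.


r = λ(v − 1)/(k − 1) = 6·126/6 = 126.
b = vr/k = 127·126/7 = 2286.
Fisher's inequality: b ≥ v ⇔ 2286 ≥ 127? YES.

YES


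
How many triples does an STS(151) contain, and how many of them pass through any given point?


An STS(v) is a 2-(v, 3, 1) BIBD: block size k = 3, λ = 1.
Replication: r(k − 1) = λ(v − 1) ⇒ r·2 = 151 − 1 = 150 ⇒ r = 75.
Block count: bk = vr ⇒ b·3 = 151·75 = 11325 ⇒ b = 3775.
(Check via b = v(v − 1)/6 = 151·150/6 = 22650/6 = 3775.)

r = 75, b = 3775.


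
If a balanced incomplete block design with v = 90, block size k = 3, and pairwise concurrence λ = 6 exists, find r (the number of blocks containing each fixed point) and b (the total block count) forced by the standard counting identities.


Any 2-(v, k, λ) BIBD satisfies two necessary conditions:
  (i)  Each point sits in r blocks, and counting incidences through any fixed point gives r(k − 1) = λ(v − 1), so r = λ(v − 1)/(k − 1).
  (ii) Total incidences bk = vr, so b = vr/k.
Step 1: r = λ(v − 1)/(k − 1) = 6·(90 − 1)/(3 − 1) = 6·89/2 = 534/2 = 267.
Step 2: b = vr/k = 90·267/3 = 24030/3 = 8010.
Check integrality: r = 267 ∈ Z ✓, b = 8010 ∈ Z ✓.
(These identities are necessary conditions: they determine r and b for any design with these parameters, but do not by themselves prove that one exists.)

r = 267, b = 8010.


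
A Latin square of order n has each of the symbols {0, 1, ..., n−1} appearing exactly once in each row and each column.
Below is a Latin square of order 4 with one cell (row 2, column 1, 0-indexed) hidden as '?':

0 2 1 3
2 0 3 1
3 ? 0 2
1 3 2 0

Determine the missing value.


Row 2 contains symbols [0, 2, 3] — missing [1].
Column 1 contains symbols [0, 2, 3] — missing [1].
The missing symbol must appear in both missing sets; intersection = [1].
Therefore the hidden value is 1.

Missing value = 1.


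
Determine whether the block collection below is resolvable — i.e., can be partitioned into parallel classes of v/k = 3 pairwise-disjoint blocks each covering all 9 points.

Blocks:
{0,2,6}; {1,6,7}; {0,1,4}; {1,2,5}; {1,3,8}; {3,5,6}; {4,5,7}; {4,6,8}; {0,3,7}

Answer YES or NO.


v = 9, block size k = 3, number of blocks = 9.
For resolvability, blocks must partition into parallel classes of size v/k = 3.
Total blocks must therefore be a multiple of 3: 9 = 3·3 + 0 ⇒ divisible ✓.
Consider block {1,6,7}. It intersects every other block in the collection, so no parallel class of size 3 can contain it.
Since every block must belong to some parallel class in a resolution, the collection cannot be partitioned into parallel classes.
Resolvable? NO.

NO


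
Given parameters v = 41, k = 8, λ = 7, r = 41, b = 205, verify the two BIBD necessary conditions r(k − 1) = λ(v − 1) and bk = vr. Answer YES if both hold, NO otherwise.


Condition (i): r(k − 1) = 41·7 = 287; λ(v − 1) = 7·40 = 280. Match? NO.
Condition (ii): bk = 205·8 = 1640; vr = 41·41 = 1681. Match? NO.
Both conditions hold? NO.

NO


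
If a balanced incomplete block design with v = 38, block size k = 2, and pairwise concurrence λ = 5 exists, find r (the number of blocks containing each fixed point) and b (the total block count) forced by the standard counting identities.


Any 2-(v, k, λ) BIBD satisfies two necessary conditions:
  (i)  Each point sits in r blocks, and counting incidences through any fixed point gives r(k − 1) = λ(v − 1), so r = λ(v − 1)/(k − 1).
  (ii) Total incidences bk = vr, so b = vr/k.
Step 1: r = λ(v − 1)/(k − 1) = 5·(38 − 1)/(2 − 1) = 5·37/1 = 185/1 = 185.
Step 2: b = vr/k = 38·185/2 = 7030/2 = 3515.
Check integrality: r = 185 ∈ Z ✓, b = 3515 ∈ Z ✓.
(These identities are necessary conditions: they determine r and b for any design with these parameters, but do not by themselves prove that one exists.)

r = 185, b = 3515.


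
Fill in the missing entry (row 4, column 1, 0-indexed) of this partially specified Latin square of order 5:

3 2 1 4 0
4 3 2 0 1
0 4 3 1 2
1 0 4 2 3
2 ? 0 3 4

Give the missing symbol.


Row 4 contains symbols [0, 2, 3, 4] — missing [1].
Column 1 contains symbols [0, 2, 3, 4] — missing [1].
The missing symbol must appear in both missing sets; intersection = [1].
Therefore the hidden value is 1.

Missing value = 1.


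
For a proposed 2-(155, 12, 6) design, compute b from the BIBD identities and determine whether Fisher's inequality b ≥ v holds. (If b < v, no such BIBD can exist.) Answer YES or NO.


r = λ(v − 1)/(k − 1) = 6·154/11 = 84.
b = vr/k = 155·84/12 = 1085.
Fisher's inequality: b ≥ v ⇔ 1085 ≥ 155? YES.

YES


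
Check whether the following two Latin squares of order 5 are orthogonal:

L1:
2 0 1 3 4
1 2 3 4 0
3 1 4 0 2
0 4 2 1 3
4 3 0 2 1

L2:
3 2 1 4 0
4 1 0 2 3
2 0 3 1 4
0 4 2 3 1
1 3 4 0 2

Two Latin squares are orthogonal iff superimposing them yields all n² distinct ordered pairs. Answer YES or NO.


Form the n² = 25 superimposed pairs (L1[i][j], L2[i][j]), row by row (rows and columns indexed from 0):
row 0: (2,3) (0,2) (1,1) (3,4) (4,0)
row 1: (1,4) (2,1) (3,0) (4,2) (0,3)
row 2: (3,2) (1,0) (4,3) (0,1) (2,4)
row 3: (0,0) (4,4) (2,2) (1,3) (3,1)
row 4: (4,1) (3,3) (0,4) (2,0) (1,2)
Orthogonality requires all 25 pairs distinct.
Check by first coordinate: for each symbol s of L1, list the L2 entries in the n cells where L1 = s; they must all differ.
  L1 = 0: L2 entries (in reading order) 2, 3, 1, 0, 4 — all 5 distinct ✓
  L1 = 1: L2 entries (in reading order) 1, 4, 0, 3, 2 — all 5 distinct ✓
  L1 = 2: L2 entries (in reading order) 3, 1, 4, 2, 0 — all 5 distinct ✓
  L1 = 3: L2 entries (in reading order) 4, 0, 2, 1, 3 — all 5 distinct ✓
  L1 = 4: L2 entries (in reading order) 0, 2, 3, 4, 1 — all 5 distinct ✓
Every symbol of L1 meets every symbol of L2 exactly once, so all 25 pairs are distinct (25 of 25).
Conclusion: YES.

YES


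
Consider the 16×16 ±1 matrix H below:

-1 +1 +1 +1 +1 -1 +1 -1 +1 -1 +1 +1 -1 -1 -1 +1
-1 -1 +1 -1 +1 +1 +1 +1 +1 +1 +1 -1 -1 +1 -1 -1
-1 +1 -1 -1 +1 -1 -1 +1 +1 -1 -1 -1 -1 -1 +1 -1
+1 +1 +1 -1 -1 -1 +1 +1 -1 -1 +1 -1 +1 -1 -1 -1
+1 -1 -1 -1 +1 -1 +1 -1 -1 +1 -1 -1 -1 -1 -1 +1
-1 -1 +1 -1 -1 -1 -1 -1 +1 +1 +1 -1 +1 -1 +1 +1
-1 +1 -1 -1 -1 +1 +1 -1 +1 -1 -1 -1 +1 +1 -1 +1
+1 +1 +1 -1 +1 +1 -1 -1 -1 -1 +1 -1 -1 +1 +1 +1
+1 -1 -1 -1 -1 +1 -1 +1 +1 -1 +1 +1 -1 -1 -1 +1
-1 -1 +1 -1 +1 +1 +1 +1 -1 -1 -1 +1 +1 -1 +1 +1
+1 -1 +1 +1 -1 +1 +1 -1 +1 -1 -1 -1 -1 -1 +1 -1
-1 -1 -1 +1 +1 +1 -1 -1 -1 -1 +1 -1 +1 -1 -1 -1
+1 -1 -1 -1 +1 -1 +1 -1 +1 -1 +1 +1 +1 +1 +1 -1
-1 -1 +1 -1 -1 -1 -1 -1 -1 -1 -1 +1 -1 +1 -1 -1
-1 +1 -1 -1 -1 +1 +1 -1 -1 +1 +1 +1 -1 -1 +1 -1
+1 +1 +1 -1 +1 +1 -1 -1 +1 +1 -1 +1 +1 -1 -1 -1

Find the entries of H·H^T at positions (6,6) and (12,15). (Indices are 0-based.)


Row 6 of H: [-1, 1, -1, -1, -1, 1, 1, -1, 1, -1, -1, -1, 1, 1, -1, 1].
Row 12 of H: [1, -1, -1, -1, 1, -1, 1, -1, 1, -1, 1, 1, 1, 1, 1, -1].
Row 15 of H: [1, 1, 1, -1, 1, 1, -1, -1, 1, 1, -1, 1, 1, -1, -1, -1].
(H·H^T)[6][6] = Σ_j H[6][j]·H[6][j] = (-1)² + (1)² + (-1)² + (-1)² + (-1)² + (1)² + (1)² + (-1)² + (1)² + (-1)² + (-1)² + (-1)² + (1)² + (1)² + (-1)² + (1)² = 1 + 1 + 1 + 1 + 1 + 1 + 1 + 1 + 1 + 1 + 1 + 1 + 1 + 1 + 1 + 1 = 16.
(H·H^T)[12][15] = Σ_j H[12][j]·H[15][j] = (1)·(1) + (-1)·(1) + (-1)·(1) + (-1)·(-1) + (1)·(1) + (-1)·(1) + (1)·(-1) + (-1)·(-1) + (1)·(1) + (-1)·(1) + (1)·(-1) + (1)·(1) + (1)·(1) + (1)·(-1) + (1)·(-1) + (-1)·(-1) = 1 + -1 + -1 + 1 + 1 + -1 + -1 + 1 + 1 + -1 + -1 + 1 + 1 + -1 + -1 + 1 = 0.
So rows 12 and 15 are orthogonal; the diagonal entry equals n = 16.

(6,6) entry = 16; (12,15) entry = 0.


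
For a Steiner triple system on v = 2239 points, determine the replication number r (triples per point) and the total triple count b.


An STS(v) is a 2-(v, 3, 1) BIBD: block size k = 3, λ = 1.
Replication: r(k − 1) = λ(v − 1) ⇒ r·2 = 2239 − 1 = 2238 ⇒ r = 1119.
Block count: b = v(v − 1)/6 = 2239·2238/6 = 5010882/6 = 835147.

r = 1119, b = 835147.


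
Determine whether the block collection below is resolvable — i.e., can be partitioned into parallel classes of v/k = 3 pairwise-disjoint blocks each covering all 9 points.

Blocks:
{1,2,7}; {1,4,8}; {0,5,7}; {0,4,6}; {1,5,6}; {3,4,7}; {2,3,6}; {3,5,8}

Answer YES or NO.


v = 9, block size k = 3, number of blocks = 8.
For resolvability, blocks must partition into parallel classes of size v/k = 3.
Total blocks must therefore be a multiple of 3: 8 = 3·2 + 2 ⇒ not divisible ✗.
Resolvable? NO.

NO


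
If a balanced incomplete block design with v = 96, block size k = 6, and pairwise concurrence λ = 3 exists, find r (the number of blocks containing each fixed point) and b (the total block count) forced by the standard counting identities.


Any 2-(v, k, λ) BIBD satisfies two necessary conditions:
  (i)  Each point sits in r blocks, and counting incidences through any fixed point gives r(k − 1) = λ(v − 1), so r = λ(v − 1)/(k − 1).
  (ii) Total incidences bk = vr, so b = vr/k.
Step 1: r = λ(v − 1)/(k − 1) = 3·(96 − 1)/(6 − 1) = 3·95/5 = 285/5 = 57.
Step 2: b = vr/k = 96·57/6 = 5472/6 = 912.
Check integrality: r = 57 ∈ Z ✓, b = 912 ∈ Z ✓.
(These identities are necessary conditions: they determine r and b for any design with these parameters, but do not by themselves prove that one exists.)

r = 57, b = 912.


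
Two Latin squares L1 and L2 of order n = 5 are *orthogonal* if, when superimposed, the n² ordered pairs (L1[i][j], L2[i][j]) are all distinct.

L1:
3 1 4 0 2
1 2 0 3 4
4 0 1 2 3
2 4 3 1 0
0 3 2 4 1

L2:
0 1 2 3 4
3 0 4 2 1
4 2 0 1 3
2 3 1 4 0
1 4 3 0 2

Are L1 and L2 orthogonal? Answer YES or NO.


Form the n² = 25 superimposed pairs (L1[i][j], L2[i][j]), row by row (rows and columns indexed from 0):
row 0: (3,0) (1,1) (4,2) (0,3) (2,4)
row 1: (1,3) (2,0) (0,4) (3,2) (4,1)
row 2: (4,4) (0,2) (1,0) (2,1) (3,3)
row 3: (2,2) (4,3) (3,1) (1,4) (0,0)
row 4: (0,1) (3,4) (2,3) (4,0) (1,2)
Orthogonality requires all 25 pairs distinct.
Check by first coordinate: for each symbol s of L1, list the L2 entries in the n cells where L1 = s; they must all differ.
  L1 = 0: L2 entries (in reading order) 3, 4, 2, 0, 1 — all 5 distinct ✓
  L1 = 1: L2 entries (in reading order) 1, 3, 0, 4, 2 — all 5 distinct ✓
  L1 = 2: L2 entries (in reading order) 4, 0, 1, 2, 3 — all 5 distinct ✓
  L1 = 3: L2 entries (in reading order) 0, 2, 3, 1, 4 — all 5 distinct ✓
  L1 = 4: L2 entries (in reading order) 2, 1, 4, 3, 0 — all 5 distinct ✓
Every symbol of L1 meets every symbol of L2 exactly once, so all 25 pairs are distinct (25 of 25).
Conclusion: YES.

YES


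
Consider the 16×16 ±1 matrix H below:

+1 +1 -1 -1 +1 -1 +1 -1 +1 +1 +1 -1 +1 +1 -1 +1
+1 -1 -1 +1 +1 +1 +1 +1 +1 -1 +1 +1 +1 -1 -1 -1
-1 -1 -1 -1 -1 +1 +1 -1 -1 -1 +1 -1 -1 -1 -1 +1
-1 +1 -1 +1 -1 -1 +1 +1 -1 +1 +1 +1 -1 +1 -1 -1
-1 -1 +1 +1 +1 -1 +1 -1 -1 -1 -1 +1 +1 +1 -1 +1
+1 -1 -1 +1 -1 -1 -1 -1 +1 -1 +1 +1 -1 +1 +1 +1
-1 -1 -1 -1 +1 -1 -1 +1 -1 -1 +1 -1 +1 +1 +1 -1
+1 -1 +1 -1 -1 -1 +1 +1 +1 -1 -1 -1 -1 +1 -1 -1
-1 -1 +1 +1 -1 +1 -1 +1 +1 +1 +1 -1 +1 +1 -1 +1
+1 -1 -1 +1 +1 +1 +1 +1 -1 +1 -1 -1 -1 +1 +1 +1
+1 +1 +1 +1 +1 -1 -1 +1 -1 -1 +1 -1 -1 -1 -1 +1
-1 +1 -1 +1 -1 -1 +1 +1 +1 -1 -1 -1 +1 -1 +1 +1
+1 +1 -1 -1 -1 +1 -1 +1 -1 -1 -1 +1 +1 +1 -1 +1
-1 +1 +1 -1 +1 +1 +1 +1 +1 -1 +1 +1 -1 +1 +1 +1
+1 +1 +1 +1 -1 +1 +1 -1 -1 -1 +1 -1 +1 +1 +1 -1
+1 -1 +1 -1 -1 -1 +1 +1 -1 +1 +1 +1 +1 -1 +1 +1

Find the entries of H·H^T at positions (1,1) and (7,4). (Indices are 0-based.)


Row 1 of H: [1, -1, -1, 1, 1, 1, 1, 1, 1, -1, 1, 1, 1, -1, -1, -1].
Row 4 of H: [-1, -1, 1, 1, 1, -1, 1, -1, -1, -1, -1, 1, 1, 1, -1, 1].
Row 7 of H: [1, -1, 1, -1, -1, -1, 1, 1, 1, -1, -1, -1, -1, 1, -1, -1].
(H·H^T)[1][1] = Σ_j H[1][j]·H[1][j] = (1)² + (-1)² + (-1)² + (1)² + (1)² + (1)² + (1)² + (1)² + (1)² + (-1)² + (1)² + (1)² + (1)² + (-1)² + (-1)² + (-1)² = 1 + 1 + 1 + 1 + 1 + 1 + 1 + 1 + 1 + 1 + 1 + 1 + 1 + 1 + 1 + 1 = 16.
(H·H^T)[7][4] = Σ_j H[7][j]·H[4][j] = (1)·(-1) + (-1)·(-1) + (1)·(1) + (-1)·(1) + (-1)·(1) + (-1)·(-1) + (1)·(1) + (1)·(-1) + (1)·(-1) + (-1)·(-1) + (-1)·(-1) + (-1)·(1) + (-1)·(1) + (1)·(1) + (-1)·(-1) + (-1)·(1) = -1 + 1 + 1 + -1 + -1 + 1 + 1 + -1 + -1 + 1 + 1 + -1 + -1 + 1 + 1 + -1 = 0.
So rows 7 and 4 are orthogonal; the diagonal entry equals n = 16.

(1,1) entry = 16; (7,4) entry = 0.


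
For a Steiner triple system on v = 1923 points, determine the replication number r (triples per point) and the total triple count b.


An STS(v) is a 2-(v, 3, 1) BIBD: block size k = 3, λ = 1.
Replication: r(k − 1) = λ(v − 1) ⇒ r·2 = 1923 − 1 = 1922 ⇒ r = 961.
Block count: b = v(v − 1)/6 = 1923·1922/6 = 3696006/6 = 616001.
(Check via bk = vr: 616001·3 = 1848003 = 1923·961 = 1848003 ✓.)

r = 961, b = 616001.


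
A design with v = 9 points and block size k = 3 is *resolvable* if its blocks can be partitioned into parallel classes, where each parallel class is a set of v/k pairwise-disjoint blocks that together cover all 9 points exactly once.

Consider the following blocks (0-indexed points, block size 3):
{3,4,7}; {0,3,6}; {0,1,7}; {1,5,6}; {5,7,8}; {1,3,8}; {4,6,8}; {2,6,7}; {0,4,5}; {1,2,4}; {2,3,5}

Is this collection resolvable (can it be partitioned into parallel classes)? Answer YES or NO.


v = 9, block size k = 3, number of blocks = 11.
For resolvability, blocks must partition into parallel classes of size v/k = 3.
Total blocks must therefore be a multiple of 3: 11 = 3·3 + 2 ⇒ not divisible ✗.
Resolvable? NO.

NO


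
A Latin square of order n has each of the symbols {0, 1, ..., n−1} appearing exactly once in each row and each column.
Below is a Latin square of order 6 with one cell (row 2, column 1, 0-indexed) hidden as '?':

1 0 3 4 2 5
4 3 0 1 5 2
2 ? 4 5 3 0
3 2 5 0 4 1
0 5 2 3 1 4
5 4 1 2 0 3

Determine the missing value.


Row 2 contains symbols [0, 2, 3, 4, 5] — missing [1].
Column 1 contains symbols [0, 2, 3, 4, 5] — missing [1].
The missing symbol must appear in both missing sets; intersection = [1].
Therefore the hidden value is 1.

Missing value = 1.


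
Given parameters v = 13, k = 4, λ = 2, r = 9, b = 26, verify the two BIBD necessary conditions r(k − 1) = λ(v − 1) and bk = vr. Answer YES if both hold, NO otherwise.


Condition (i): r(k − 1) = 9·3 = 27; λ(v − 1) = 2·12 = 24. Match? NO.
Condition (ii): bk = 26·4 = 104; vr = 13·9 = 117. Match? NO.
Both conditions hold? NO.

NO


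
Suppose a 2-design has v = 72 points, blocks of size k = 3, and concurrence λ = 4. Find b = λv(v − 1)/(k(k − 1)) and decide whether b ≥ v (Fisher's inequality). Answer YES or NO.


r = λ(v − 1)/(k − 1) = 4·71/2 = 142.
b = vr/k = 72·142/3 = 3408.
Fisher's inequality: b ≥ v ⇔ 3408 ≥ 72? YES.

YES


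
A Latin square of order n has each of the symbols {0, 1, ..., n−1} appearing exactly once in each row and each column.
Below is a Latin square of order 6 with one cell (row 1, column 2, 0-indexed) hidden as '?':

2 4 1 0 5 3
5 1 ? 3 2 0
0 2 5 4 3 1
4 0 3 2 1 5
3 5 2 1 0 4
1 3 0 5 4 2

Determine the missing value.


Row 1 contains symbols [0, 1, 2, 3, 5] — missing [4].
Column 2 contains symbols [0, 1, 2, 3, 5] — missing [4].
The missing symbol must appear in both missing sets; intersection = [4].
Therefore the hidden value is 4.

Missing value = 4.


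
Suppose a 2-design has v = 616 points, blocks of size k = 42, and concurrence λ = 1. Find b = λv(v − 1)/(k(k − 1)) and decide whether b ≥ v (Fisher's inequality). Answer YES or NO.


r = λ(v − 1)/(k − 1) = 1·615/41 = 15.
b = vr/k = 616·15/42 = 220.
Fisher's inequality: b ≥ v ⇔ 220 ≥ 616? NO.

NO


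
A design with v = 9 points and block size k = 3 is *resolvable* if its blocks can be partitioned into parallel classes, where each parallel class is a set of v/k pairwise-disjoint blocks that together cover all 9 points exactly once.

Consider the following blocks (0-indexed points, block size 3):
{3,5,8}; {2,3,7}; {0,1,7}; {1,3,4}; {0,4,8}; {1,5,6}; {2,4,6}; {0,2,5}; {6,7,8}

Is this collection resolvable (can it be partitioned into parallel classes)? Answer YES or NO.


v = 9, block size k = 3, number of blocks = 9.
For resolvability, blocks must partition into parallel classes of size v/k = 3.
Total blocks must therefore be a multiple of 3: 9 = 3·3 + 0 ⇒ divisible ✓.
Greedy packing gives 3 candidate class(es). Each should be a full parallel class (size 3, covers all 9 points).
  Class 1 (3 blocks): {3,5,8}; {0,1,7}; {2,4,6}. Points covered: [0, 1, 2, 3, 4, 5, 6, 7, 8].
  Class 2 (3 blocks): {2,3,7}; {0,4,8}; {1,5,6}. Points covered: [0, 1, 2, 3, 4, 5, 6, 7, 8].
  Class 3 (3 blocks): {1,3,4}; {0,2,5}; {6,7,8}. Points covered: [0, 1, 2, 3, 4, 5, 6, 7, 8].
All classes full (size 3)? YES. All classes cover every point? YES.
Resolvable? YES.

YES


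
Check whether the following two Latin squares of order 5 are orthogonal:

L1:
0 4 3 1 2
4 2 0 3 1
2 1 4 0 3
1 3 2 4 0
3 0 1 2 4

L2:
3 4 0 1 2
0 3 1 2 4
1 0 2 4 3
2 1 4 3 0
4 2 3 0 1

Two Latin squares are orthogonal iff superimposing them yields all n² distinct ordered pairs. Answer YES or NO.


Form the n² = 25 superimposed pairs (L1[i][j], L2[i][j]), row by row (rows and columns indexed from 0):
row 0: (0,3) (4,4) (3,0) (1,1) (2,2)
row 1: (4,0) (2,3) (0,1) (3,2) (1,4)
row 2: (2,1) (1,0) (4,2) (0,4) (3,3)
row 3: (1,2) (3,1) (2,4) (4,3) (0,0)
row 4: (3,4) (0,2) (1,3) (2,0) (4,1)
Orthogonality requires all 25 pairs distinct.
Check by first coordinate: for each symbol s of L1, list the L2 entries in the n cells where L1 = s; they must all differ.
  L1 = 0: L2 entries (in reading order) 3, 1, 4, 0, 2 — all 5 distinct ✓
  L1 = 1: L2 entries (in reading order) 1, 4, 0, 2, 3 — all 5 distinct ✓
  L1 = 2: L2 entries (in reading order) 2, 3, 1, 4, 0 — all 5 distinct ✓
  L1 = 3: L2 entries (in reading order) 0, 2, 3, 1, 4 — all 5 distinct ✓
  L1 = 4: L2 entries (in reading order) 4, 0, 2, 3, 1 — all 5 distinct ✓
Every symbol of L1 meets every symbol of L2 exactly once, so all 25 pairs are distinct (25 of 25).
Conclusion: YES.

YES


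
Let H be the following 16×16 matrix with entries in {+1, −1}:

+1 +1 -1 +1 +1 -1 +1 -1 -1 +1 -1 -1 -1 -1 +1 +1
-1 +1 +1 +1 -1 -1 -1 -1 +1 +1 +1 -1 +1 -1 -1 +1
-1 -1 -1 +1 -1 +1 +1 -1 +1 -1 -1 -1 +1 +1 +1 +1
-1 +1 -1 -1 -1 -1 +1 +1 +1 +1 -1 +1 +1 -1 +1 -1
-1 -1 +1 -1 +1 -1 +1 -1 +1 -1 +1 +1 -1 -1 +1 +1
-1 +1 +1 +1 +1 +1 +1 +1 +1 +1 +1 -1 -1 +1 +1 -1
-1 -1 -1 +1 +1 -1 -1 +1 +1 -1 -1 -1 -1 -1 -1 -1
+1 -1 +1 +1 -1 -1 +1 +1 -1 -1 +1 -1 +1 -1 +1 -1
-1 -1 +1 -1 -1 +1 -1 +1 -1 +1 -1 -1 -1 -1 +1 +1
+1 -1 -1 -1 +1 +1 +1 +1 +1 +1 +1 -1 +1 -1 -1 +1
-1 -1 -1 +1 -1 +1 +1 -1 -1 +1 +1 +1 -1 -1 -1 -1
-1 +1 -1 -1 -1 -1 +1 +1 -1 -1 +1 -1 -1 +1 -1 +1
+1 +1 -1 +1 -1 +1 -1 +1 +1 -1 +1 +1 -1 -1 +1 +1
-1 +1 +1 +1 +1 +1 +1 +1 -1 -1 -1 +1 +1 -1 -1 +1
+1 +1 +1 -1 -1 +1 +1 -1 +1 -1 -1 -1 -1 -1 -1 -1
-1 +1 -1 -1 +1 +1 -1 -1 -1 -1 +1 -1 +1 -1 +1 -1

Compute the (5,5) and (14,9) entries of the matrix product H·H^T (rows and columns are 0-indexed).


Row 5 of H: [-1, 1, 1, 1, 1, 1, 1, 1, 1, 1, 1, -1, -1, 1, 1, -1].
Row 9 of H: [1, -1, -1, -1, 1, 1, 1, 1, 1, 1, 1, -1, 1, -1, -1, 1].
Row 14 of H: [1, 1, 1, -1, -1, 1, 1, -1, 1, -1, -1, -1, -1, -1, -1, -1].
(H·H^T)[5][5] = Σ_j H[5][j]·H[5][j] = (-1)² + (1)² + (1)² + (1)² + (1)² + (1)² + (1)² + (1)² + (1)² + (1)² + (1)² + (-1)² + (-1)² + (1)² + (1)² + (-1)² = 1 + 1 + 1 + 1 + 1 + 1 + 1 + 1 + 1 + 1 + 1 + 1 + 1 + 1 + 1 + 1 = 16.
(H·H^T)[14][9] = Σ_j H[14][j]·H[9][j] = (1)·(1) + (1)·(-1) + (1)·(-1) + (-1)·(-1) + (-1)·(1) + (1)·(1) + (1)·(1) + (-1)·(1) + (1)·(1) + (-1)·(1) + (-1)·(1) + (-1)·(-1) + (-1)·(1) + (-1)·(-1) + (-1)·(-1) + (-1)·(1) = 1 + -1 + -1 + 1 + -1 + 1 + 1 + -1 + 1 + -1 + -1 + 1 + -1 + 1 + 1 + -1 = 0.
So rows 14 and 9 are orthogonal; the diagonal entry equals n = 16.

(5,5) entry = 16; (14,9) entry = 0.


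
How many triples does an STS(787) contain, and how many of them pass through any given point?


An STS(v) is a 2-(v, 3, 1) BIBD: block size k = 3, λ = 1.
Replication: r(k − 1) = λ(v − 1) ⇒ r·2 = 787 − 1 = 786 ⇒ r = 393.
Block count: b = v(v − 1)/6 = 787·786/6 = 618582/6 = 103097.

r = 393, b = 103097.


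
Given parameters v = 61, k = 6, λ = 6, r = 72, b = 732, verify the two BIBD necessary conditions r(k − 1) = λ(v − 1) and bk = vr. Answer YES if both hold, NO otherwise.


Condition (i): r(k − 1) = 72·5 = 360; λ(v − 1) = 6·60 = 360. Match? YES.
Condition (ii): bk = 732·6 = 4392; vr = 61·72 = 4392. Match? YES.
Both conditions hold? YES.

YES


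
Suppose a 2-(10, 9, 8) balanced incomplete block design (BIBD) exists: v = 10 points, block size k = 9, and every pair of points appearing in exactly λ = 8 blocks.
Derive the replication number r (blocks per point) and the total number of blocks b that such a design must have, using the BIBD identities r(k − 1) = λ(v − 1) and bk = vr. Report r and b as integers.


Any 2-(v, k, λ) BIBD satisfies two necessary conditions:
  (i)  Each point sits in r blocks, and counting incidences through any fixed point gives r(k − 1) = λ(v − 1), so r = λ(v − 1)/(k − 1).
  (ii) Total incidences bk = vr, so b = vr/k.
Step 1: r = λ(v − 1)/(k − 1) = 8·(10 − 1)/(9 − 1) = 8·9/8 = 72/8 = 9.
Step 2: b = vr/k = 10·9/9 = 90/9 = 10.
Check integrality: r = 9 ∈ Z ✓, b = 10 ∈ Z ✓.
(These identities are necessary conditions: they determine r and b for any design with these parameters, but do not by themselves prove that one exists.)

r = 9, b = 10.


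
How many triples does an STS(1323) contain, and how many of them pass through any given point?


An STS(v) is a 2-(v, 3, 1) BIBD: block size k = 3, λ = 1.
Replication: r(k − 1) = λ(v − 1) ⇒ r·2 = 1323 − 1 = 1322 ⇒ r = 661.
Block count: b = v(v − 1)/6 = 1323·1322/6 = 1749006/6 = 291501.

r = 661, b = 291501.


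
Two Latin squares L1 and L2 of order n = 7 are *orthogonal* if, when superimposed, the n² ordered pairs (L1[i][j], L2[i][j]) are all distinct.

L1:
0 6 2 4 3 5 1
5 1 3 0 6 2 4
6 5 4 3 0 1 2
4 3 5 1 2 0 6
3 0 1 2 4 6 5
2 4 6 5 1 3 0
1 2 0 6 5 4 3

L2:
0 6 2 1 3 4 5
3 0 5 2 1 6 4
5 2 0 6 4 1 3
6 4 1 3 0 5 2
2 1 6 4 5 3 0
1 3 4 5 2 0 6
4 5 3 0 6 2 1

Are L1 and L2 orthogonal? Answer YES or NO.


Form the n² = 49 superimposed pairs (L1[i][j], L2[i][j]), row by row (rows and columns indexed from 0):
row 0: (0,0) (6,6) (2,2) (4,1) (3,3) (5,4) (1,5)
row 1: (5,3) (1,0) (3,5) (0,2) (6,1) (2,6) (4,4)
row 2: (6,5) (5,2) (4,0) (3,6) (0,4) (1,1) (2,3)
row 3: (4,6) (3,4) (5,1) (1,3) (2,0) (0,5) (6,2)
row 4: (3,2) (0,1) (1,6) (2,4) (4,5) (6,3) (5,0)
row 5: (2,1) (4,3) (6,4) (5,5) (1,2) (3,0) (0,6)
row 6: (1,4) (2,5) (0,3) (6,0) (5,6) (4,2) (3,1)
Orthogonality requires all 49 pairs distinct.
Check by first coordinate: for each symbol s of L1, list the L2 entries in the n cells where L1 = s; they must all differ.
  L1 = 0: L2 entries (in reading order) 0, 2, 4, 5, 1, 6, 3 — all 7 distinct ✓
  L1 = 1: L2 entries (in reading order) 5, 0, 1, 3, 6, 2, 4 — all 7 distinct ✓
  L1 = 2: L2 entries (in reading order) 2, 6, 3, 0, 4, 1, 5 — all 7 distinct ✓
  L1 = 3: L2 entries (in reading order) 3, 5, 6, 4, 2, 0, 1 — all 7 distinct ✓
  L1 = 4: L2 entries (in reading order) 1, 4, 0, 6, 5, 3, 2 — all 7 distinct ✓
  L1 = 5: L2 entries (in reading order) 4, 3, 2, 1, 0, 5, 6 — all 7 distinct ✓
  L1 = 6: L2 entries (in reading order) 6, 1, 5, 2, 3, 4, 0 — all 7 distinct ✓
Every symbol of L1 meets every symbol of L2 exactly once, so all 49 pairs are distinct (49 of 49).
Conclusion: YES.

YES


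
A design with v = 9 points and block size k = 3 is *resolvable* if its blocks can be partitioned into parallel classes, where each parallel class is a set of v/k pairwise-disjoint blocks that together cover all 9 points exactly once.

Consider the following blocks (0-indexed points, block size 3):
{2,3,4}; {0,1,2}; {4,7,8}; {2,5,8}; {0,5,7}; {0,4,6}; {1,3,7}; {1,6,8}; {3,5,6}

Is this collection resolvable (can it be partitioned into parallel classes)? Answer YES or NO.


v = 9, block size k = 3, number of blocks = 9.
For resolvability, blocks must partition into parallel classes of size v/k = 3.
Total blocks must therefore be a multiple of 3: 9 = 3·3 + 0 ⇒ divisible ✓.
Greedy packing gives 3 candidate class(es). Each should be a full parallel class (size 3, covers all 9 points).
  Class 1 (3 blocks): {2,3,4}; {0,5,7}; {1,6,8}. Points covered: [0, 1, 2, 3, 4, 5, 6, 7, 8].
  Class 2 (3 blocks): {0,1,2}; {4,7,8}; {3,5,6}. Points covered: [0, 1, 2, 3, 4, 5, 6, 7, 8].
  Class 3 (3 blocks): {2,5,8}; {0,4,6}; {1,3,7}. Points covered: [0, 1, 2, 3, 4, 5, 6, 7, 8].
All classes full (size 3)? YES. All classes cover every point? YES.
Resolvable? YES.

YES


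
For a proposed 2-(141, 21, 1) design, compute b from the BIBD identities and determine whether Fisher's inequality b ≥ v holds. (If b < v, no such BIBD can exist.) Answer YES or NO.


b = λv(v − 1)/(k(k − 1)) = 1·141·140/(21·20) = 19740/420 = 47.
Compare with v = 141: b < v, so Fisher's inequality fails.

NO


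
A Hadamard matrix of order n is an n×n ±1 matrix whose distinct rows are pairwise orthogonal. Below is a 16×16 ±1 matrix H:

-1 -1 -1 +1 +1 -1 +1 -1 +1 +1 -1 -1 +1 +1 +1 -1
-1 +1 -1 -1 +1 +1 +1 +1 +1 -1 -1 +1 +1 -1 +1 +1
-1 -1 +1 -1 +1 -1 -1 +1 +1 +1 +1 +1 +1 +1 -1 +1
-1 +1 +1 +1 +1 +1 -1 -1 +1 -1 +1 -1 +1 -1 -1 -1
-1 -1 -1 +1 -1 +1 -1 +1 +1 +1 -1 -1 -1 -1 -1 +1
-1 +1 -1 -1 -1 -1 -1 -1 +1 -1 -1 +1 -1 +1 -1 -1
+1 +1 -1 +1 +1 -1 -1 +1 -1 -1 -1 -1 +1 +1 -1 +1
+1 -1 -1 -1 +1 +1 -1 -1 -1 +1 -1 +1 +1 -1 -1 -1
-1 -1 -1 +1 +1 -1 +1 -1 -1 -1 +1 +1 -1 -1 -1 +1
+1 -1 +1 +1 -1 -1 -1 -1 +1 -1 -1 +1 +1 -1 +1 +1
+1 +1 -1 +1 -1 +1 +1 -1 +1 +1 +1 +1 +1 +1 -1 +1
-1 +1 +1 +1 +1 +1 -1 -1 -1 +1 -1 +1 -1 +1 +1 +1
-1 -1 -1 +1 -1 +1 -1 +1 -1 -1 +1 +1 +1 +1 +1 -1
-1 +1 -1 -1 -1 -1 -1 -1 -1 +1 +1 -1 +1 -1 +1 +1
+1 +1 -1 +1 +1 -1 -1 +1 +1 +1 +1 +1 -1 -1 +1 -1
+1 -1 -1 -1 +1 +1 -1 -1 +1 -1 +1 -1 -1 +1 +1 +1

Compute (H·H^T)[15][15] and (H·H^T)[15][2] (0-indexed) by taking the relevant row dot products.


Row 2 of H: [-1, -1, 1, -1, 1, -1, -1, 1, 1, 1, 1, 1, 1, 1, -1, 1].
Row 15 of H: [1, -1, -1, -1, 1, 1, -1, -1, 1, -1, 1, -1, -1, 1, 1, 1].
(H·H^T)[15][15] = Σ_j H[15][j]·H[15][j] = (1)² + (-1)² + (-1)² + (-1)² + (1)² + (1)² + (-1)² + (-1)² + (1)² + (-1)² + (1)² + (-1)² + (-1)² + (1)² + (1)² + (1)² = 1 + 1 + 1 + 1 + 1 + 1 + 1 + 1 + 1 + 1 + 1 + 1 + 1 + 1 + 1 + 1 = 16.
(H·H^T)[15][2] = Σ_j H[15][j]·H[2][j] = (1)·(-1) + (-1)·(-1) + (-1)·(1) + (-1)·(-1) + (1)·(1) + (1)·(-1) + (-1)·(-1) + (-1)·(1) + (1)·(1) + (-1)·(1) + (1)·(1) + (-1)·(1) + (-1)·(1) + (1)·(1) + (1)·(-1) + (1)·(1) = -1 + 1 + -1 + 1 + 1 + -1 + 1 + -1 + 1 + -1 + 1 + -1 + -1 + 1 + -1 + 1 = 0.
So rows 15 and 2 are orthogonal; the diagonal entry equals n = 16.

(15,15) entry = 16; (15,2) entry = 0.


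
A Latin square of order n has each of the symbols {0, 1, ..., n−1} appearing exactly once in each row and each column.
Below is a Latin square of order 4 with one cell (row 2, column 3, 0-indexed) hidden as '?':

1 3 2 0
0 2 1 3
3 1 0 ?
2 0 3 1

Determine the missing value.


Row 2 contains symbols [0, 1, 3] — missing [2].
Column 3 contains symbols [0, 1, 3] — missing [2].
The missing symbol must appear in both missing sets; intersection = [2].
Therefore the hidden value is 2.

Missing value = 2.


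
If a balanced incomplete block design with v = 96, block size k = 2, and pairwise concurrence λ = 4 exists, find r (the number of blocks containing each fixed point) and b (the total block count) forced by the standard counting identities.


Any 2-(v, k, λ) BIBD satisfies two necessary conditions:
  (i)  Each point sits in r blocks, and counting incidences through any fixed point gives r(k − 1) = λ(v − 1), so r = λ(v − 1)/(k − 1).
  (ii) Total incidences bk = vr, so b = vr/k.
Step 1: r = λ(v − 1)/(k − 1) = 4·(96 − 1)/(2 − 1) = 4·95/1 = 380/1 = 380.
Step 2: b = vr/k = 96·380/2 = 36480/2 = 18240.
Check integrality: r = 380 ∈ Z ✓, b = 18240 ∈ Z ✓.
(These identities are necessary conditions: they determine r and b for any design with these parameters, but do not by themselves prove that one exists.)

r = 380, b = 18240.


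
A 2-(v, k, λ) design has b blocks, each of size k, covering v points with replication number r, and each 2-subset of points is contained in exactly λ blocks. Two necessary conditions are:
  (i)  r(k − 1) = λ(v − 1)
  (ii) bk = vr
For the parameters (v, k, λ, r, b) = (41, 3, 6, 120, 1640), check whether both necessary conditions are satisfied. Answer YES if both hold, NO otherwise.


Condition (i): r(k − 1) = 120·2 = 240; λ(v − 1) = 6·40 = 240. Match? YES.
Condition (ii): bk = 1640·3 = 4920; vr = 41·120 = 4920. Match? YES.
Both conditions hold? YES.

YES


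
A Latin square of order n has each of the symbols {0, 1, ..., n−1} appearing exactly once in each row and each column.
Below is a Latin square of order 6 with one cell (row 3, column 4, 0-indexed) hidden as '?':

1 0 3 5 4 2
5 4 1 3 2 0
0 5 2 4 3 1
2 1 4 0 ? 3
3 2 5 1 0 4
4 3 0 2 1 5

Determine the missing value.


Row 3 contains symbols [0, 1, 2, 3, 4] — missing [5].
Column 4 contains symbols [0, 1, 2, 3, 4] — missing [5].
The missing symbol must appear in both missing sets; intersection = [5].
Therefore the hidden value is 5.

Missing value = 5.


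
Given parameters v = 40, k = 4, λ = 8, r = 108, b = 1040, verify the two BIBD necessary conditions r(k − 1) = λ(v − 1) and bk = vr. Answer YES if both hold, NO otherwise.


Condition (i): r(k − 1) = 108·3 = 324; λ(v − 1) = 8·39 = 312. Match? NO.
Condition (ii): bk = 1040·4 = 4160; vr = 40·108 = 4320. Match? NO.
Both conditions hold? NO.

NO


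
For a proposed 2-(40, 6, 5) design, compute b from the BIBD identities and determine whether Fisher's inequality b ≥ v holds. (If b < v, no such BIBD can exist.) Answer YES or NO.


b = λv(v − 1)/(k(k − 1)) = 5·40·39/(6·5) = 7800/30 = 260.
Compare with v = 40: b ≥ v, so Fisher's inequality holds.

YES


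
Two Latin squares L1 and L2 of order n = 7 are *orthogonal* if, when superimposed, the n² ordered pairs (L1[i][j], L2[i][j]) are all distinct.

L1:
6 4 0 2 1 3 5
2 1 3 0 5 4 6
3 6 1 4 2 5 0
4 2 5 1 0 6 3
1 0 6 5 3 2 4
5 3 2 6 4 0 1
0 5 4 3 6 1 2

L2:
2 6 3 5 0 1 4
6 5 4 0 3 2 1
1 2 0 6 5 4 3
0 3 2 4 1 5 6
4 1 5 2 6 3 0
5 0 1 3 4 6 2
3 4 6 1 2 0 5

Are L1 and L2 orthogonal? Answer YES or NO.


Form the n² = 49 superimposed pairs (L1[i][j], L2[i][j]), row by row (rows and columns indexed from 0):
row 0: (6,2) (4,6) (0,3) (2,5) (1,0) (3,1) (5,4)
row 1: (2,6) (1,5) (3,4) (0,0) (5,3) (4,2) (6,1)
row 2: (3,1) (6,2) (1,0) (4,6) (2,5) (5,4) (0,3)
row 3: (4,0) (2,3) (5,2) (1,4) (0,1) (6,5) (3,6)
row 4: (1,4) (0,1) (6,5) (5,2) (3,6) (2,3) (4,0)
row 5: (5,5) (3,0) (2,1) (6,3) (4,4) (0,6) (1,2)
row 6: (0,3) (5,4) (4,6) (3,1) (6,2) (1,0) (2,5)
Orthogonality requires all 49 pairs distinct.
But the pair (3,1) repeats: cell (0,5) has L1 = 3, L2 = 1, and cell (2,0) has L1 = 3, L2 = 1.
A repeated pair means some other pair never occurs (only 28 distinct pairs out of 49), so the squares are not orthogonal.
Conclusion: NO.

NO


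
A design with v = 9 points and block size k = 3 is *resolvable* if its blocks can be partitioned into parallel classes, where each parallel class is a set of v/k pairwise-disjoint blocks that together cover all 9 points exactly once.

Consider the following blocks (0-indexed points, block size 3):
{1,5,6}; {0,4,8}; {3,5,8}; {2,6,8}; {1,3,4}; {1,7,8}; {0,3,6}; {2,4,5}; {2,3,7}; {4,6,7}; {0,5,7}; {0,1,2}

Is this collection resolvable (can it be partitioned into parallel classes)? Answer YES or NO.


v = 9, block size k = 3, number of blocks = 12.
For resolvability, blocks must partition into parallel classes of size v/k = 3.
Total blocks must therefore be a multiple of 3: 12 = 3·4 + 0 ⇒ divisible ✓.
Greedy packing gives 4 candidate class(es). Each should be a full parallel class (size 3, covers all 9 points).
  Class 1 (3 blocks): {1,5,6}; {0,4,8}; {2,3,7}. Points covered: [0, 1, 2, 3, 4, 5, 6, 7, 8].
  Class 2 (3 blocks): {3,5,8}; {4,6,7}; {0,1,2}. Points covered: [0, 1, 2, 3, 4, 5, 6, 7, 8].
  Class 3 (3 blocks): {2,6,8}; {1,3,4}; {0,5,7}. Points covered: [0, 1, 2, 3, 4, 5, 6, 7, 8].
  Class 4 (3 blocks): {1,7,8}; {0,3,6}; {2,4,5}. Points covered: [0, 1, 2, 3, 4, 5, 6, 7, 8].
All classes full (size 3)? YES. All classes cover every point? YES.
Resolvable? YES.

YES


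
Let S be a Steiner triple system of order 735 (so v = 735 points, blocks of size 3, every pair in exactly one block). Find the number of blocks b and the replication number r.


An STS(v) is a 2-(v, 3, 1) BIBD: block size k = 3, λ = 1.
Replication: r(k − 1) = λ(v − 1) ⇒ r·2 = 735 − 1 = 734 ⇒ r = 367.
Block count: b = v(v − 1)/6 = 735·734/6 = 539490/6 = 89915.
(Check via bk = vr: 89915·3 = 269745 = 735·367 = 269745 ✓.)

r = 367, b = 89915.


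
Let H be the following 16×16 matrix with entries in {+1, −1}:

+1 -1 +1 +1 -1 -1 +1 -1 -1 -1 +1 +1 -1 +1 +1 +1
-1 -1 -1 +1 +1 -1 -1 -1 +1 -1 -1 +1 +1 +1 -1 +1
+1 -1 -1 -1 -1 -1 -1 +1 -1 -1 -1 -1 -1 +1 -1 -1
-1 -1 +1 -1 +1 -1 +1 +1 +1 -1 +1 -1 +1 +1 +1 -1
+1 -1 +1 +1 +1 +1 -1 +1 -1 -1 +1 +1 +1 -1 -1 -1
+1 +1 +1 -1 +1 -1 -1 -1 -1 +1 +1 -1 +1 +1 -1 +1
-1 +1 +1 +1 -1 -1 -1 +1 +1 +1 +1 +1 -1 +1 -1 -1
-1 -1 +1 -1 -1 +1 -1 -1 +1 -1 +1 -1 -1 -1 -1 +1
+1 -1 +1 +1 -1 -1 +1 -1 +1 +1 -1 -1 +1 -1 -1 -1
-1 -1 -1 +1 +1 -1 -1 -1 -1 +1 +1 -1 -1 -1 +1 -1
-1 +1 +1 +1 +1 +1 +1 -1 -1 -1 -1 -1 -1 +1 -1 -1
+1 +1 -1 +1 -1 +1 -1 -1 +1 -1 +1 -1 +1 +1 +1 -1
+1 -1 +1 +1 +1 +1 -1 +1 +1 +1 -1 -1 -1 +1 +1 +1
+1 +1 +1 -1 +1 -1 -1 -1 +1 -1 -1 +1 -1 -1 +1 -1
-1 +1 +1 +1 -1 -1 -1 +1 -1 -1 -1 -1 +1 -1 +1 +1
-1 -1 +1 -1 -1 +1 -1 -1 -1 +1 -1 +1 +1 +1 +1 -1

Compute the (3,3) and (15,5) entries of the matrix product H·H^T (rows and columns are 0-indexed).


Row 3 of H: [-1, -1, 1, -1, 1, -1, 1, 1, 1, -1, 1, -1, 1, 1, 1, -1].
Row 5 of H: [1, 1, 1, -1, 1, -1, -1, -1, -1, 1, 1, -1, 1, 1, -1, 1].
Row 15 of H: [-1, -1, 1, -1, -1, 1, -1, -1, -1, 1, -1, 1, 1, 1, 1, -1].
(H·H^T)[3][3] = Σ_j H[3][j]·H[3][j] = (-1)² + (-1)² + (1)² + (-1)² + (1)² + (-1)² + (1)² + (1)² + (1)² + (-1)² + (1)² + (-1)² + (1)² + (1)² + (1)² + (-1)² = 1 + 1 + 1 + 1 + 1 + 1 + 1 + 1 + 1 + 1 + 1 + 1 + 1 + 1 + 1 + 1 = 16.
(H·H^T)[15][5] = Σ_j H[15][j]·H[5][j] = (-1)·(1) + (-1)·(1) + (1)·(1) + (-1)·(-1) + (-1)·(1) + (1)·(-1) + (-1)·(-1) + (-1)·(-1) + (-1)·(-1) + (1)·(1) + (-1)·(1) + (1)·(-1) + (1)·(1) + (1)·(1) + (1)·(-1) + (-1)·(1) = -1 + -1 + 1 + 1 + -1 + -1 + 1 + 1 + 1 + 1 + -1 + -1 + 1 + 1 + -1 + -1 = 0.
So rows 15 and 5 are orthogonal; the diagonal entry equals n = 16.

(3,3) entry = 16; (15,5) entry = 0.


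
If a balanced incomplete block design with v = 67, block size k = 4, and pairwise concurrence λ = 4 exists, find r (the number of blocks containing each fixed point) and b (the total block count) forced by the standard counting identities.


Any 2-(v, k, λ) BIBD satisfies two necessary conditions:
  (i)  Each point sits in r blocks, and counting incidences through any fixed point gives r(k − 1) = λ(v − 1), so r = λ(v − 1)/(k − 1).
  (ii) Total incidences bk = vr, so b = vr/k.
Step 1: r = λ(v − 1)/(k − 1) = 4·(67 − 1)/(4 − 1) = 4·66/3 = 264/3 = 88.
Step 2: b = vr/k = 67·88/4 = 5896/4 = 1474.
Check integrality: r = 88 ∈ Z ✓, b = 1474 ∈ Z ✓.
(These identities are necessary conditions: they determine r and b for any design with these parameters, but do not by themselves prove that one exists.)

r = 88, b = 1474.


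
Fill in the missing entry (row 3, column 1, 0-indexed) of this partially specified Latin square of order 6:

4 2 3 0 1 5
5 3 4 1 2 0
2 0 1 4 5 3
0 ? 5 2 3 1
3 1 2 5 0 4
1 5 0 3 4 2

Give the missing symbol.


Row 3 contains symbols [0, 1, 2, 3, 5] — missing [4].
Column 1 contains symbols [0, 1, 2, 3, 5] — missing [4].
The missing symbol must appear in both missing sets; intersection = [4].
Therefore the hidden value is 4.

Missing value = 4.


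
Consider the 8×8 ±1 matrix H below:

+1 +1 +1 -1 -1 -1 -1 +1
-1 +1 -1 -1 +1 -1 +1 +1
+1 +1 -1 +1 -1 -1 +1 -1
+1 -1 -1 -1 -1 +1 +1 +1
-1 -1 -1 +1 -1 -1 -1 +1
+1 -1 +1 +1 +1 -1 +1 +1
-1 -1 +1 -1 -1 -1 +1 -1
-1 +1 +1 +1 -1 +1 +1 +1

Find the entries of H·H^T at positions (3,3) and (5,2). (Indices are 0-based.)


Row 2 of H: [1, 1, -1, 1, -1, -1, 1, -1].
Row 3 of H: [1, -1, -1, -1, -1, 1, 1, 1].
Row 5 of H: [1, -1, 1, 1, 1, -1, 1, 1].
(H·H^T)[3][3] = Σ_j H[3][j]·H[3][j] = (1)² + (-1)² + (-1)² + (-1)² + (-1)² + (1)² + (1)² + (1)² = 1 + 1 + 1 + 1 + 1 + 1 + 1 + 1 = 8.
(H·H^T)[5][2] = Σ_j H[5][j]·H[2][j] = (1)·(1) + (-1)·(1) + (1)·(-1) + (1)·(1) + (1)·(-1) + (-1)·(-1) + (1)·(1) + (1)·(-1) = 1 + -1 + -1 + 1 + -1 + 1 + 1 + -1 = 0.
So rows 5 and 2 are orthogonal; the diagonal entry equals n = 8.

(3,3) entry = 8; (5,2) entry = 0.


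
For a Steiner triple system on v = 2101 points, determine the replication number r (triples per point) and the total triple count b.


An STS(v) is a 2-(v, 3, 1) BIBD: block size k = 3, λ = 1.
Replication: r(k − 1) = λ(v − 1) ⇒ r·2 = 2101 − 1 = 2100 ⇒ r = 1050.
Block count: b = v(v − 1)/6 = 2101·2100/6 = 4412100/6 = 735350.
(Check via bk = vr: 735350·3 = 2206050 = 2101·1050 = 2206050 ✓.)

r = 1050, b = 735350.


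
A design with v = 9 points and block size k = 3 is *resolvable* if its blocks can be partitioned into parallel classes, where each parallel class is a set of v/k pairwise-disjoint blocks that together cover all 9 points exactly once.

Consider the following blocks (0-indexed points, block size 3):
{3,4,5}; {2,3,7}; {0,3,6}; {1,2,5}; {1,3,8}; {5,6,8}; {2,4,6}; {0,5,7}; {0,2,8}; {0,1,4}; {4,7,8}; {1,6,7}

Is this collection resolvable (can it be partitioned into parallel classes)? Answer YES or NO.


v = 9, block size k = 3, number of blocks = 12.
For resolvability, blocks must partition into parallel classes of size v/k = 3.
Total blocks must therefore be a multiple of 3: 12 = 3·4 + 0 ⇒ divisible ✓.
Greedy packing gives 4 candidate class(es). Each should be a full parallel class (size 3, covers all 9 points).
  Class 1 (3 blocks): {3,4,5}; {0,2,8}; {1,6,7}. Points covered: [0, 1, 2, 3, 4, 5, 6, 7, 8].
  Class 2 (3 blocks): {2,3,7}; {5,6,8}; {0,1,4}. Points covered: [0, 1, 2, 3, 4, 5, 6, 7, 8].
  Class 3 (3 blocks): {0,3,6}; {1,2,5}; {4,7,8}. Points covered: [0, 1, 2, 3, 4, 5, 6, 7, 8].
  Class 4 (3 blocks): {1,3,8}; {2,4,6}; {0,5,7}. Points covered: [0, 1, 2, 3, 4, 5, 6, 7, 8].
All classes full (size 3)? YES. All classes cover every point? YES.
Resolvable? YES.

YES
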